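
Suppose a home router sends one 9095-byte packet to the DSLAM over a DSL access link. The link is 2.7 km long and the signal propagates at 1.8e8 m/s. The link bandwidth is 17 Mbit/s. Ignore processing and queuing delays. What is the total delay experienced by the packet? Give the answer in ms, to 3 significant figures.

4.30 ms

L = 9095 × 8 = 72760 bits.
Transmission delay = L/R = 72760 / 17000000 = 4.28 ms.
Propagation delay = d/s = 2700 m / 180000000 m/s = 0.015 ms.
Total = 4.30 ms.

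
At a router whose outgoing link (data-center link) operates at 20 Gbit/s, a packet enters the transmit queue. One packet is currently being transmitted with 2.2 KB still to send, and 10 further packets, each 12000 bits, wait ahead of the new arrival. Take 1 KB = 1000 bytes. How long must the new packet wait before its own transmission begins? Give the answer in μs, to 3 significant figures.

6.88 μs

Each queued packet: L/R = 12000/20000000000 = 0.6 μs.
10 queued → 6 μs.
Plus remaining 17600 bits of current packet: 0.88 μs.
Queuing delay = 6.88 μs.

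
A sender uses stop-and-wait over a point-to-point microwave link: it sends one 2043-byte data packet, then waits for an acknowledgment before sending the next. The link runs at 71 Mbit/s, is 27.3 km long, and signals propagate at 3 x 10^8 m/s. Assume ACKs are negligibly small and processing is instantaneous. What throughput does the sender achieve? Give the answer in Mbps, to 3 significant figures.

39.7 Mbps

t_tx = L/R = 16344/71000000 = 0.000230197 s.
t_prop = 27300/300000000 = 9.1e-05 s; RTT = 0.000182 s.
Cycle = t_tx + RTT = 0.000412197 s.
Throughput = L / cycle = 16344 / 0.000412197 = 39.7 Mbps.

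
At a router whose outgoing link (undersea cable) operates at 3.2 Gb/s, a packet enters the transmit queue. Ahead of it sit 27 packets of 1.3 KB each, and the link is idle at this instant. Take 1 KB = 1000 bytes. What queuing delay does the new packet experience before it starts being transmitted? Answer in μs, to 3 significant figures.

Each queued packet: L/R = 10400/3200000000 = 3.25 μs.
27 queued → 87.75 μs.
Queuing delay = 87.8 μs.

87.8 μs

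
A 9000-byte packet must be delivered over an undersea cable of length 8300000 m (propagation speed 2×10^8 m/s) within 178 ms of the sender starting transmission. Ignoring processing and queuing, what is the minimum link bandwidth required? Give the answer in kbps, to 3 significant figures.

L = 72000 bits.
Propagation delay = 8300000 / 200000000 = 41.5 ms.
Transmission budget = 178 − 41.5 = 136.5 ms.
R ≥ L / t_tx = 72000 bits / 0.1365 s = 527 kbps.

527 kbps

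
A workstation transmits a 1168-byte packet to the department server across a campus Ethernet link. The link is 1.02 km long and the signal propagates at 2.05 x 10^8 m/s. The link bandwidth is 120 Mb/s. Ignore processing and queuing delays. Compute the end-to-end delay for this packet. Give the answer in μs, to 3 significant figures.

L = 1168 × 8 = 9344 bits.
Transmission delay = L/R = 9344 / 120000000 = 77.8667 μs.
Propagation delay = d/s = 1020 m / 2.05e+08 m/s = 4.97561 μs.
Total = 82.8 μs.

82.8 μs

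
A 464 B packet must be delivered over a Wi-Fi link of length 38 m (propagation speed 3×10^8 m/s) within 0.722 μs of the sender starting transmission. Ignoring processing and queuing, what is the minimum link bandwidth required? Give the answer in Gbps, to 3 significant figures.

L = 3712 bits.
Propagation delay = 38 / 300000000 = 0.126667 μs.
Transmission budget = 0.722 − 0.126667 = 0.595333 μs.
R ≥ L / t_tx = 3712 bits / 5.95333e-07 s = 6.24 Gbps.

6.24 Gbps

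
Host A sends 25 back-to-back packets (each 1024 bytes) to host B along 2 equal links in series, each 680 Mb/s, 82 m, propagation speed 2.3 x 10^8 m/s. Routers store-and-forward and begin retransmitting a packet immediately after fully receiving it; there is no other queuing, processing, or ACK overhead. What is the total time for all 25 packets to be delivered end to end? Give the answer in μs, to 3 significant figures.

Per-hop transmission t_tx = L/R = 8192/680000000 = 12.0471 μs.
Per-hop propagation t_prop = 82/2.3e+08 = 0.356522 μs.
Pipeline fill: first packet needs 2·t_tx to clear all hops; remaining 24 packets each add one t_tx.
Total = (2+25-1)·t_tx + 2·t_prop = 26·12.0471 + 2·0.356522 = 314 μs.

314 μs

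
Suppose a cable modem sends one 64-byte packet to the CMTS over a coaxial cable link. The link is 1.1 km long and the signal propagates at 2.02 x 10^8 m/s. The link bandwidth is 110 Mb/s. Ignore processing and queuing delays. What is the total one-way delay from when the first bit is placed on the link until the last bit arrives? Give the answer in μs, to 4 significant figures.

10.10 μs

L = 64 × 8 = 512 bits.
Transmission delay = L/R = 512 / 110000000 = 4.65455 μs.
Propagation delay = d/s = 1100 m / 202000000 m/s = 5.44554 μs.
Total = 10.10 μs.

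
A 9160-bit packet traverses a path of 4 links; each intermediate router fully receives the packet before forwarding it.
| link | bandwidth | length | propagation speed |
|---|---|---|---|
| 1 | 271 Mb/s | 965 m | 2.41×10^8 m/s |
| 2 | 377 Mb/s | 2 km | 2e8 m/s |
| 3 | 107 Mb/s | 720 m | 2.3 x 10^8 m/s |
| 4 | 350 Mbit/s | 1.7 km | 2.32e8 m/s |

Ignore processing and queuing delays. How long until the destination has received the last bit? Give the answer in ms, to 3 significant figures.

0.194 ms

Transmission delays (L/R per hop): 0.0338007, 0.0242971, 0.0856075, 0.0261714 ms; sum = 0.169877 ms.
Propagation delays (d/s per hop): 0.00400415, 0.01, 0.00313043, 0.00732759 ms; sum = 0.0244622 ms.
End-to-end = 0.194 ms.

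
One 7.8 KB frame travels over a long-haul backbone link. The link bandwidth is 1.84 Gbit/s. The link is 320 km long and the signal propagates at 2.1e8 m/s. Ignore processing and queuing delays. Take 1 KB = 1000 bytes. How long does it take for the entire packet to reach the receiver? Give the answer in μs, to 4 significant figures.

L = 62400 bits.
Transmission delay = L/R = 62400 / 1840000000 = 33.913 μs.
Propagation delay = d/s = 320000 m / 210000000 m/s = 1523.81 μs.
Total = 1558 μs.

1558 μs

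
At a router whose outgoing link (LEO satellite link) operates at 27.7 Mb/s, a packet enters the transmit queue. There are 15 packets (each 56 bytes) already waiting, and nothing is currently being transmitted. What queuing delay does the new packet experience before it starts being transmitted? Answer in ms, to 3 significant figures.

0.243 ms

Each queued packet: L/R = 448/27700000 = 0.0161733 ms.
15 queued → 0.242599 ms.
Queuing delay = 0.243 ms.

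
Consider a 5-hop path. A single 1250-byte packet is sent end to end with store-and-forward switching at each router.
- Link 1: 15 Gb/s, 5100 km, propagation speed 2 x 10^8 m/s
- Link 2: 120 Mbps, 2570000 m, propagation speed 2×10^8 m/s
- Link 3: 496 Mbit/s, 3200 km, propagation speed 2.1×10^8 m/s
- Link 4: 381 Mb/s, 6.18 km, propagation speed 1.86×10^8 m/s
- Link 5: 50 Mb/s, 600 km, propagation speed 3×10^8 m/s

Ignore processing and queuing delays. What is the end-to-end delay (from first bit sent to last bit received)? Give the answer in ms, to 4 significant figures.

55.95 ms

L = 1250 × 8 = 10000 bits.
Transmission delays (L/R per hop): 0.000666667, 0.0833333, 0.0201613, 0.0262467, 0.2 ms; sum = 0.330408 ms.
Propagation delays (d/s per hop): 25.5, 12.85, 15.2381, 0.0332258, 2 ms; sum = 55.6213 ms.
End-to-end = 55.95 ms.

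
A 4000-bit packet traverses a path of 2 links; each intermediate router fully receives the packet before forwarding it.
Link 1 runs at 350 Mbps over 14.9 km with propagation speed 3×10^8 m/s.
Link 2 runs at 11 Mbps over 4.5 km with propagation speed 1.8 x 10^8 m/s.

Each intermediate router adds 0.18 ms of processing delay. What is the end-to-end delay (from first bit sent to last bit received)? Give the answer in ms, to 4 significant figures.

Transmission delays (L/R per hop): 0.0114286, 0.363636 ms; sum = 0.375065 ms.
Propagation delays (d/s per hop): 0.0496667, 0.025 ms; sum = 0.0746667 ms.
Processing at 1 router(s): 1 × 0.18 ms = 0.18 ms.
End-to-end = 0.6297 ms.

0.6297 ms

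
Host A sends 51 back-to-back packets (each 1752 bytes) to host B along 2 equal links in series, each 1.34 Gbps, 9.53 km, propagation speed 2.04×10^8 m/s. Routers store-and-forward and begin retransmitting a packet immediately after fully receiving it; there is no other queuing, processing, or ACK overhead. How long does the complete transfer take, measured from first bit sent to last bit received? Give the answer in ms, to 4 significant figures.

0.6373 ms

Per-hop transmission t_tx = L/R = 14016/1340000000 = 0.0104597 ms.
Per-hop propagation t_prop = 9530/204000000 = 0.0467157 ms.
Pipeline fill: first packet needs 2·t_tx to clear all hops; remaining 50 packets each add one t_tx.
Total = (2+51-1)·t_tx + 2·t_prop = 52·0.0104597 + 2·0.0467157 = 0.6373 ms.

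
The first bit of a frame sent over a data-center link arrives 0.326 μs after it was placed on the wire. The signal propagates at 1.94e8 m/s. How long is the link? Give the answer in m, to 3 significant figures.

63.2 m

d = s × t_prop = 194000000 × 3.26e-07 = 63.2 m.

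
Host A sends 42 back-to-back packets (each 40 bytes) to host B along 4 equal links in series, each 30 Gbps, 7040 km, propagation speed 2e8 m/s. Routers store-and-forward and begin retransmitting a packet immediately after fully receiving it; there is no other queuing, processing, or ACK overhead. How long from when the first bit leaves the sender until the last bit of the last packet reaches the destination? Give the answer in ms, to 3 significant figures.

Per-hop transmission t_tx = L/R = 320/30000000000 = 1.06667e-05 ms.
Per-hop propagation t_prop = 7040000/200000000 = 35.2 ms.
Pipeline fill: first packet needs 4·t_tx to clear all hops; remaining 41 packets each add one t_tx.
Total = (4+42-1)·t_tx + 4·t_prop = 45·1.06667e-05 + 4·35.2 = 141 ms.

141 ms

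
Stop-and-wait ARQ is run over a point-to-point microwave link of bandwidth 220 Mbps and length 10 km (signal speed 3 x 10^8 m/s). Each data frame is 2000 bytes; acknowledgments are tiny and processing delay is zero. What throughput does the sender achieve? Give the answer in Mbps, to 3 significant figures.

115 Mbps

t_tx = L/R = 16000/220000000 = 7.27273e-05 s.
t_prop = 10000/300000000 = 3.33333e-05 s; RTT = 6.66667e-05 s.
Cycle = t_tx + RTT = 0.000139394 s.
Throughput = L / cycle = 16000 / 0.000139394 = 115 Mbps.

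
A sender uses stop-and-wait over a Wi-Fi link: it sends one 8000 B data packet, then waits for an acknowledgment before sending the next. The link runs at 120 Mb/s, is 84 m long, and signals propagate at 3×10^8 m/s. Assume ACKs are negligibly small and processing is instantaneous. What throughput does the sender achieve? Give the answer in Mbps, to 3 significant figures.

t_tx = L/R = 64000/120000000 = 0.000533333 s.
t_prop = 84/300000000 = 2.8e-07 s; RTT = 5.6e-07 s.
Cycle = t_tx + RTT = 0.000533893 s.
Throughput = L / cycle = 64000 / 0.000533893 = 120 Mbps.

120 Mbps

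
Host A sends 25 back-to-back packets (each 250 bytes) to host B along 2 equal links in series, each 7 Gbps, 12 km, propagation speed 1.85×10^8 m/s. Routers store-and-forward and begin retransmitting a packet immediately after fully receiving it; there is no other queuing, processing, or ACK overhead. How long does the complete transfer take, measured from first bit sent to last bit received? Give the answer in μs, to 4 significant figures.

137.2 μs

Per-hop transmission t_tx = L/R = 2000/7000000000 = 0.285714 μs.
Per-hop propagation t_prop = 12000/185000000 = 64.8649 μs.
Pipeline fill: first packet needs 2·t_tx to clear all hops; remaining 24 packets each add one t_tx.
Total = (2+25-1)·t_tx + 2·t_prop = 26·0.285714 + 2·64.8649 = 137.2 μs.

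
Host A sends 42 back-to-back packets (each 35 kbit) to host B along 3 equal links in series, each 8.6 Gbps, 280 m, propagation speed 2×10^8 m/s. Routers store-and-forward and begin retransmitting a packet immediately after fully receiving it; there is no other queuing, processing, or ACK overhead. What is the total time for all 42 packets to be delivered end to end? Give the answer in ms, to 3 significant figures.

Per-hop transmission t_tx = L/R = 35000/8600000000 = 0.00406977 ms.
Per-hop propagation t_prop = 280/200000000 = 0.0014 ms.
Pipeline fill: first packet needs 3·t_tx to clear all hops; remaining 41 packets each add one t_tx.
Total = (3+42-1)·t_tx + 3·t_prop = 44·0.00406977 + 3·0.0014 = 0.183 ms.

0.183 ms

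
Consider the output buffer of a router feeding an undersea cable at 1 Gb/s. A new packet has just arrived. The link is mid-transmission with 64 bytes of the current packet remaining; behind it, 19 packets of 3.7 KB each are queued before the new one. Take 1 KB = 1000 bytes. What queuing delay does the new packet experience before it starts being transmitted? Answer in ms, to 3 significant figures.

0.563 ms

Each queued packet: L/R = 29600/1000000000 = 0.0296 ms.
19 queued → 0.5624 ms.
Plus remaining 512 bits of current packet: 0.000512 ms.
Queuing delay = 0.563 ms.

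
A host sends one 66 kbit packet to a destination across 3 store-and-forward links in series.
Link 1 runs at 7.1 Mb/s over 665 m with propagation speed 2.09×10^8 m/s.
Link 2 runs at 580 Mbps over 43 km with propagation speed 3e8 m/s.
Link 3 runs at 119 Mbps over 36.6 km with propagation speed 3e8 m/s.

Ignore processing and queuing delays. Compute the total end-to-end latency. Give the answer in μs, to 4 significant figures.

L = 66000 bits.
Transmission delays (L/R per hop): 9295.77, 113.793, 554.622 μs; sum = 9964.19 μs.
Propagation delays (d/s per hop): 3.18182, 143.333, 122 μs; sum = 268.515 μs.
End-to-end = 10230 μs.

10230 μs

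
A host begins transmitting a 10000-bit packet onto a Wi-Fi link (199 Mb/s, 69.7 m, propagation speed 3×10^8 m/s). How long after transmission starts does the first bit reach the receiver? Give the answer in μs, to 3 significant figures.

First bit experiences only propagation delay: d/s = 69.7/300000000 = 0.232 μs.

0.232 μs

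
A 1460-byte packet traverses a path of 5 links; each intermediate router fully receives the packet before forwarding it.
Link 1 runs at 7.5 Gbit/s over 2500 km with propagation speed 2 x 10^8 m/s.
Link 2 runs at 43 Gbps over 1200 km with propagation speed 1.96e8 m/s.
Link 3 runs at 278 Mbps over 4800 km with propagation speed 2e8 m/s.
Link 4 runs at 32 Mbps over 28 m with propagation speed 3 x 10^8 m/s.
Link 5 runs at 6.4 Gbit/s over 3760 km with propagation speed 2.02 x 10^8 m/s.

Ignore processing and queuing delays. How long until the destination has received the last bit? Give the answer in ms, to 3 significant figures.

L = 1460 × 8 = 11680 bits.
Transmission delays (L/R per hop): 0.00155733, 0.000271628, 0.0420144, 0.365, 0.001825 ms; sum = 0.410668 ms.
Propagation delays (d/s per hop): 12.5, 6.12245, 24, 9.33333e-05, 18.6139 ms; sum = 61.2364 ms.
End-to-end = 61.6 ms.

61.6 ms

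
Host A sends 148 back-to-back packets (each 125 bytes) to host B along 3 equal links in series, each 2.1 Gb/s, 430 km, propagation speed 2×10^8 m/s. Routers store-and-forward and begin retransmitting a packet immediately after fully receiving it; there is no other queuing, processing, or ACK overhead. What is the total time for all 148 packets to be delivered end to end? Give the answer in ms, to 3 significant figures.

6.52 ms

Per-hop transmission t_tx = L/R = 1000/2100000000 = 0.00047619 ms.
Per-hop propagation t_prop = 430000/200000000 = 2.15 ms.
Pipeline fill: first packet needs 3·t_tx to clear all hops; remaining 147 packets each add one t_tx.
Total = (3+148-1)·t_tx + 3·t_prop = 150·0.00047619 + 3·2.15 = 6.52 ms.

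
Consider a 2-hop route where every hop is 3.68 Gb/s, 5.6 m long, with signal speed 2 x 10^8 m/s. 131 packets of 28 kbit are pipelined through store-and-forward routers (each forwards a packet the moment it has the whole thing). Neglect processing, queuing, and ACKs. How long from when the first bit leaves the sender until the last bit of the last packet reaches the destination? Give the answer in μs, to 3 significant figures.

1000 μs

Per-hop transmission t_tx = L/R = 28000/3680000000 = 7.6087 μs.
Per-hop propagation t_prop = 5.6/200000000 = 0.028 μs.
Pipeline fill: first packet needs 2·t_tx to clear all hops; remaining 130 packets each add one t_tx.
Total = (2+131-1)·t_tx + 2·t_prop = 132·7.6087 + 2·0.028 = 1000 μs.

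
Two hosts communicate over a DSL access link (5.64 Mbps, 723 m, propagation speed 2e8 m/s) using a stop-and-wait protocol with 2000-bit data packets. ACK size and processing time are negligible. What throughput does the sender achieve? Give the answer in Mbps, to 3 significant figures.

5.53 Mbps

t_tx = L/R = 2000/5640000 = 0.00035461 s.
t_prop = 723/200000000 = 3.615e-06 s; RTT = 7.23e-06 s.
Cycle = t_tx + RTT = 0.00036184 s.
Throughput = L / cycle = 2000 / 0.00036184 = 5.53 Mbps.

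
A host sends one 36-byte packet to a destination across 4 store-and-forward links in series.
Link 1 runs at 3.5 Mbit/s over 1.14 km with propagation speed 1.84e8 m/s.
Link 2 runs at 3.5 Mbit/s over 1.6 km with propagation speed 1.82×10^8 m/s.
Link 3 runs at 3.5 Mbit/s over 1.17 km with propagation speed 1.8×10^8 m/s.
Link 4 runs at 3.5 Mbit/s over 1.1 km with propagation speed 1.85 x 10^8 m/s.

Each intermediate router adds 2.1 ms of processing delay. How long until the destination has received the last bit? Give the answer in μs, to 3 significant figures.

6660 μs

L = 36 × 8 = 288 bits.
Transmission delay per hop = L/R = 288/3500000 = 82.2857 μs; 4 hops → 329.143 μs.
Propagation delays (d/s per hop): 6.19565, 8.79121, 6.5, 5.94595 μs; sum = 27.4328 μs.
Processing at 3 router(s): 3 × 2.1 ms = 6300 μs.
End-to-end = 6660 μs.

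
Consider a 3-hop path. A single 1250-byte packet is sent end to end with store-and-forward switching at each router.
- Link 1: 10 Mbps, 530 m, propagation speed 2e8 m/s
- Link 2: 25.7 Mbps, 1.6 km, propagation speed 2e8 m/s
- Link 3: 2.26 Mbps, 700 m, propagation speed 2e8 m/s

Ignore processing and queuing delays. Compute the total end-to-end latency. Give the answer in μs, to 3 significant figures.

L = 1250 × 8 = 10000 bits.
Transmission delays (L/R per hop): 1000, 389.105, 4424.78 μs; sum = 5813.88 μs.
Propagation delays (d/s per hop): 2.65, 8, 3.5 μs; sum = 14.15 μs.
End-to-end = 5830 μs.

5830 μs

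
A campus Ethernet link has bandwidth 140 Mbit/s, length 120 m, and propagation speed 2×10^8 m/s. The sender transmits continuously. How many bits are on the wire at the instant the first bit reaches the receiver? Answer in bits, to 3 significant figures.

Propagation delay = 120 / 200000000 = 6e-07 s.
BDP = R × t_prop = 140000000 × 6e-07 = 84 bits.

84.0 bits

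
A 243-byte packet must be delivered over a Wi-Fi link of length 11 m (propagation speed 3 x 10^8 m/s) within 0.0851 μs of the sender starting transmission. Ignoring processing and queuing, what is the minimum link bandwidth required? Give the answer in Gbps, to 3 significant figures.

L = 1944 bits.
Propagation delay = 11 / 300000000 = 0.0366667 μs.
Transmission budget = 0.0851 − 0.0366667 = 0.0484333 μs.
R ≥ L / t_tx = 1944 bits / 4.84333e-08 s = 40.1 Gbps.

40.1 Gbps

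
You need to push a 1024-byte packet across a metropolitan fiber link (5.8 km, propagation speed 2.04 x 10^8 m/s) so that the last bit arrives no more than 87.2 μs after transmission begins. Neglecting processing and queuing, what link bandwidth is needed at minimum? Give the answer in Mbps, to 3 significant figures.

139 Mbps

L = 8192 bits.
Propagation delay = 5800 / 204000000 = 28.4314 μs.
Transmission budget = 87.2 − 28.4314 = 58.7686 μs.
R ≥ L / t_tx = 8192 bits / 5.87686e-05 s = 139 Mbps.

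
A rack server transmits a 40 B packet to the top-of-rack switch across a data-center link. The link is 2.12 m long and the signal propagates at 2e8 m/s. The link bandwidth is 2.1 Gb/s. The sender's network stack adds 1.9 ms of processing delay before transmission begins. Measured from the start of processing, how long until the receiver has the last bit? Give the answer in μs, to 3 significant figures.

1900 μs

L = 40 × 8 = 320 bits.
Transmission delay = L/R = 320 / 2100000000 = 0.152381 μs.
Propagation delay = d/s = 2.12 m / 200000000 m/s = 0.0106 μs.
Plus processing delay 1.9 ms = 1900 μs.
Total = 1900 μs.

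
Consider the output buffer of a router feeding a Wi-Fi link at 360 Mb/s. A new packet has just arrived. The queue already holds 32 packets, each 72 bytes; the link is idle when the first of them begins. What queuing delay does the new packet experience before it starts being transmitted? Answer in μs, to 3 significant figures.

Each queued packet: L/R = 576/360000000 = 1.6 μs.
32 queued → 51.2 μs.
Queuing delay = 51.2 μs.

51.2 μs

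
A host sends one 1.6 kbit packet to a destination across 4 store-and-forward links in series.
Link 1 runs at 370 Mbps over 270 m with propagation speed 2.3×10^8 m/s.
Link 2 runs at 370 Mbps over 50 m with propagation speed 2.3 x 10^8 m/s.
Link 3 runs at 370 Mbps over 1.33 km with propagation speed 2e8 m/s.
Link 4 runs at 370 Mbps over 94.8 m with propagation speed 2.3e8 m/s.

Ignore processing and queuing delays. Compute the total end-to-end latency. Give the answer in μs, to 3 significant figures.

L = 1600 bits.
Transmission delay per hop = L/R = 1600/370000000 = 4.32432 μs; 4 hops → 17.2973 μs.
Propagation delays (d/s per hop): 1.17391, 0.217391, 6.65, 0.412174 μs; sum = 8.45348 μs.
End-to-end = 25.8 μs.

25.8 μs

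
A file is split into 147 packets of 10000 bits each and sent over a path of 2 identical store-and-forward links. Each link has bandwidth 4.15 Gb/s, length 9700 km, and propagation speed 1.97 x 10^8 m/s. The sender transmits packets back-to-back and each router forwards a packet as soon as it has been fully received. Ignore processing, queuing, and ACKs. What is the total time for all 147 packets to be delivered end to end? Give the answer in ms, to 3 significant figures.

98.8 ms

Per-hop transmission t_tx = L/R = 10000/4.15e+09 = 0.00240964 ms.
Per-hop propagation t_prop = 9700000/197000000 = 49.2386 ms.
Pipeline fill: first packet needs 2·t_tx to clear all hops; remaining 146 packets each add one t_tx.
Total = (2+147-1)·t_tx + 2·t_prop = 148·0.00240964 + 2·49.2386 = 98.8 ms.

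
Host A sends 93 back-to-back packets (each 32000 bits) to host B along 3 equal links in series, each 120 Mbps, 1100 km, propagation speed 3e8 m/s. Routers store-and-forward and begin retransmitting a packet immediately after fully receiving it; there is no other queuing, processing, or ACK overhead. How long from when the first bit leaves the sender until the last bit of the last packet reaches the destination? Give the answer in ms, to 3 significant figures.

Per-hop transmission t_tx = L/R = 32000/120000000 = 0.266667 ms.
Per-hop propagation t_prop = 1100000/300000000 = 3.66667 ms.
Pipeline fill: first packet needs 3·t_tx to clear all hops; remaining 92 packets each add one t_tx.
Total = (3+93-1)·t_tx + 3·t_prop = 95·0.266667 + 3·3.66667 = 36.3 ms.

36.3 ms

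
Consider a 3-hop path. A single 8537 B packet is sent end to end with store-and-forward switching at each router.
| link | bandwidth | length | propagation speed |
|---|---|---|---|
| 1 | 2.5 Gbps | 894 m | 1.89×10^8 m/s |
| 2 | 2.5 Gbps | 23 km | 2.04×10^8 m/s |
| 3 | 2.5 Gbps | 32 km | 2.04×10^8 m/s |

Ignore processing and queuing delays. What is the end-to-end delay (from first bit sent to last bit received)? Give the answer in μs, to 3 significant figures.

L = 8537 × 8 = 68296 bits.
Transmission delay per hop = L/R = 68296/2500000000 = 27.3184 μs; 3 hops → 81.9552 μs.
Propagation delays (d/s per hop): 4.73016, 112.745, 156.863 μs; sum = 274.338 μs.
End-to-end = 356 μs.

356 μs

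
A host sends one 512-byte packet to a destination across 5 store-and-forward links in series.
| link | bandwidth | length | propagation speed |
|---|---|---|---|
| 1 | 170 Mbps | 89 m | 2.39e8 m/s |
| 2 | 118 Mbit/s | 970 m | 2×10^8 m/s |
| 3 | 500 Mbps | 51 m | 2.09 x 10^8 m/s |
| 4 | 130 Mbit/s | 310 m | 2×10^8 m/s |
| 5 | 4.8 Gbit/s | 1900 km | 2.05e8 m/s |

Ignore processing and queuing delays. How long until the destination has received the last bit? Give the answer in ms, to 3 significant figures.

9.37 ms

L = 512 × 8 = 4096 bits.
Transmission delays (L/R per hop): 0.0240941, 0.0347119, 0.008192, 0.0315077, 0.000853333 ms; sum = 0.099359 ms.
Propagation delays (d/s per hop): 0.000372385, 0.00485, 0.000244019, 0.00155, 9.26829 ms; sum = 9.27531 ms.
End-to-end = 9.37 ms.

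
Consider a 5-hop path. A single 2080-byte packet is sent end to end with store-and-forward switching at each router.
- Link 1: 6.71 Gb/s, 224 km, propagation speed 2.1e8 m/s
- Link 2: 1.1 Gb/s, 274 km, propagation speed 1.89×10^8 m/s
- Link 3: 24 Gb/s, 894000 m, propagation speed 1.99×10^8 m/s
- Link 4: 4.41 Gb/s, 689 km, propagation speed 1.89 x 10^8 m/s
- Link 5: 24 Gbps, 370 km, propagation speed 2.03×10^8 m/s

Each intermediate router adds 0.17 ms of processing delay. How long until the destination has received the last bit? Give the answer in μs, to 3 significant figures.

L = 2080 × 8 = 16640 bits.
Transmission delays (L/R per hop): 2.47988, 15.1273, 0.693333, 3.77324, 0.693333 μs; sum = 22.7671 μs.
Propagation delays (d/s per hop): 1066.67, 1449.74, 4492.46, 3645.5, 1822.66 μs; sum = 12477 μs.
Processing at 4 router(s): 4 × 0.17 ms = 680 μs.
End-to-end = 13200 μs.

13200 μs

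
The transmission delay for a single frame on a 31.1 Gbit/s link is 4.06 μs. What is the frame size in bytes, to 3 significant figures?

L = R × t_tx = 31100000000 b/s × 4.06e-06 s = 126266 bits.
In bytes: 126266 / 8 = 15800 bytes.

15800 bytes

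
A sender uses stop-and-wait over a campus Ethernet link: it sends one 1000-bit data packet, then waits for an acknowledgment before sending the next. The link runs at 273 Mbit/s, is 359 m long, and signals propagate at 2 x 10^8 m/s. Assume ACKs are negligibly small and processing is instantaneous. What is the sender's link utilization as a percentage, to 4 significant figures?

t_tx = L/R = 1000/273000000 = 3.663e-06 s.
t_prop = 359/200000000 = 1.795e-06 s; RTT = 3.59e-06 s.
Cycle = t_tx + RTT = 7.253e-06 s.
Utilization = t_tx / cycle = 3.663e-06/7.253e-06 = 50.50 %.

50.50 %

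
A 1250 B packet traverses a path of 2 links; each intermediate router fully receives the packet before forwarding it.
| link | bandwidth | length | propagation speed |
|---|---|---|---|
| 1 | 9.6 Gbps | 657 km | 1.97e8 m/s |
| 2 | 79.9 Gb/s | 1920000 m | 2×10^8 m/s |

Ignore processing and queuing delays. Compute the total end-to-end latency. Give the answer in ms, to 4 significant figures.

L = 1250 × 8 = 10000 bits.
Transmission delays (L/R per hop): 0.00104167, 0.000125156 ms; sum = 0.00116682 ms.
Propagation delays (d/s per hop): 3.33503, 9.6 ms; sum = 12.935 ms.
End-to-end = 12.94 ms.

12.94 ms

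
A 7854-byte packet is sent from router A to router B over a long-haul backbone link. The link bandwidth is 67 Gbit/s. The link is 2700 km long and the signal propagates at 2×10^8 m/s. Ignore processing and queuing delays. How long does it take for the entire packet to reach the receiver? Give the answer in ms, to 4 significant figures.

13.50 ms

L = 7854 × 8 = 62832 bits.
Transmission delay = L/R = 62832 / 67000000000 = 0.000937791 ms.
Propagation delay = d/s = 2700000 m / 200000000 m/s = 13.5 ms.
Total = 13.50 ms.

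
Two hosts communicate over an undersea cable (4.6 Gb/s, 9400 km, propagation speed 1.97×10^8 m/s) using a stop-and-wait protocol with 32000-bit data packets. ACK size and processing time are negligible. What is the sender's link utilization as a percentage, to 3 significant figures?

t_tx = L/R = 32000/4600000000 = 6.95652e-06 s.
t_prop = 9400000/197000000 = 0.0477157 s; RTT = 0.0954315 s.
Cycle = t_tx + RTT = 0.0954384 s.
Utilization = t_tx / cycle = 6.95652e-06/0.0954384 = 0.00729 %.

0.00729 %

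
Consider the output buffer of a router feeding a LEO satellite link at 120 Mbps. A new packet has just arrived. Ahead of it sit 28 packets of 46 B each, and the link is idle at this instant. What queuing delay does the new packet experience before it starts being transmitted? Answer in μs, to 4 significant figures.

85.87 μs

Each queued packet: L/R = 368/120000000 = 3.06667 μs.
28 queued → 85.8667 μs.
Queuing delay = 85.87 μs.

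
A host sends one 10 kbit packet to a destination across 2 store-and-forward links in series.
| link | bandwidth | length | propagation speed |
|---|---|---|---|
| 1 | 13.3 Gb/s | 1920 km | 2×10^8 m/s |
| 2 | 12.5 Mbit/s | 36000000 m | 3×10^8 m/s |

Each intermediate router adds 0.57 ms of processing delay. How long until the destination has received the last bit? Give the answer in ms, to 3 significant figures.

131 ms

L = 10000 bits.
Transmission delays (L/R per hop): 0.00075188, 0.8 ms; sum = 0.800752 ms.
Propagation delays (d/s per hop): 9.6, 120 ms; sum = 129.6 ms.
Processing at 1 router(s): 1 × 0.57 ms = 0.57 ms.
End-to-end = 131 ms.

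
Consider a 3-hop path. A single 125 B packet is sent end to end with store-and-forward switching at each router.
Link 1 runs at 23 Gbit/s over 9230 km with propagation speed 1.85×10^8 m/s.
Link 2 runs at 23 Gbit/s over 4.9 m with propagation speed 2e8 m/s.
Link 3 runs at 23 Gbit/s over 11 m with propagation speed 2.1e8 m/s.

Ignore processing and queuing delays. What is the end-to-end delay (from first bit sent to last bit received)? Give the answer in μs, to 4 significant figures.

49890 μs

L = 125 × 8 = 1000 bits.
Transmission delay per hop = L/R = 1000/23000000000 = 0.0434783 μs; 3 hops → 0.130435 μs.
Propagation delays (d/s per hop): 49891.9, 0.0245, 0.052381 μs; sum = 49892 μs.
End-to-end = 49890 μs.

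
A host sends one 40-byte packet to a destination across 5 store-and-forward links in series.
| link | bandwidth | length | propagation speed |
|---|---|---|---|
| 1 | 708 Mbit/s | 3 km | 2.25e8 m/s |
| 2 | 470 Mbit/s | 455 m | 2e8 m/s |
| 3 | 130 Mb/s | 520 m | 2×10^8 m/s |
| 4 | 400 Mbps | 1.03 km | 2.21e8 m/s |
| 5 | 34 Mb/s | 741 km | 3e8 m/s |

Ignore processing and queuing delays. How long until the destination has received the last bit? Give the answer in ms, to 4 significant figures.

2.507 ms

L = 40 × 8 = 320 bits.
Transmission delays (L/R per hop): 0.000451977, 0.000680851, 0.00246154, 0.0008, 0.00941176 ms; sum = 0.0138061 ms.
Propagation delays (d/s per hop): 0.0133333, 0.002275, 0.0026, 0.00466063, 2.47 ms; sum = 2.49287 ms.
End-to-end = 2.507 ms.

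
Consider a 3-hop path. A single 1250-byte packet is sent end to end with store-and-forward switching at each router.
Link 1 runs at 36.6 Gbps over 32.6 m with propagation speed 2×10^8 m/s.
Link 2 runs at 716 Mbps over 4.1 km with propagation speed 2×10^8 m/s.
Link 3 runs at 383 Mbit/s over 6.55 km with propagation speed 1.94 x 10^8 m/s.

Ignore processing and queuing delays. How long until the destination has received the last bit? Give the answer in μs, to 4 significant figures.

L = 1250 × 8 = 10000 bits.
Transmission delays (L/R per hop): 0.273224, 13.9665, 26.1097 μs; sum = 40.3494 μs.
Propagation delays (d/s per hop): 0.163, 20.5, 33.7629 μs; sum = 54.4259 μs.
End-to-end = 94.78 μs.

94.78 μs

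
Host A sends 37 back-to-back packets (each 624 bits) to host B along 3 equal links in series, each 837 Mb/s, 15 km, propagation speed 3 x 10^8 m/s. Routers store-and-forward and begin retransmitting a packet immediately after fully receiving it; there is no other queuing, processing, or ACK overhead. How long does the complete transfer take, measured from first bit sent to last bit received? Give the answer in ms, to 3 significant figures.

Per-hop transmission t_tx = L/R = 624/837000000 = 0.00074552 ms.
Per-hop propagation t_prop = 15000/300000000 = 0.05 ms.
Pipeline fill: first packet needs 3·t_tx to clear all hops; remaining 36 packets each add one t_tx.
Total = (3+37-1)·t_tx + 3·t_prop = 39·0.00074552 + 3·0.05 = 0.179 ms.

0.179 ms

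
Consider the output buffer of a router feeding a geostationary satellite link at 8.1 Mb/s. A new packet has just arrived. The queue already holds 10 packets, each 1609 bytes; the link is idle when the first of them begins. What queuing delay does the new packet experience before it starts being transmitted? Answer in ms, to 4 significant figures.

15.89 ms

Each queued packet: L/R = 12872/8100000 = 1.58914 ms.
10 queued → 15.8914 ms.
Queuing delay = 15.89 ms.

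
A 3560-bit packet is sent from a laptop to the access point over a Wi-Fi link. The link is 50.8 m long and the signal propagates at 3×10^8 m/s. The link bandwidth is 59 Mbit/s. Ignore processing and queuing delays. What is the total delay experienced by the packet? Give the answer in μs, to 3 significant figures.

60.5 μs

Transmission delay = L/R = 3560 / 59000000 = 60.339 μs.
Propagation delay = d/s = 50.8 m / 300000000 m/s = 0.169333 μs.
Total = 60.5 μs.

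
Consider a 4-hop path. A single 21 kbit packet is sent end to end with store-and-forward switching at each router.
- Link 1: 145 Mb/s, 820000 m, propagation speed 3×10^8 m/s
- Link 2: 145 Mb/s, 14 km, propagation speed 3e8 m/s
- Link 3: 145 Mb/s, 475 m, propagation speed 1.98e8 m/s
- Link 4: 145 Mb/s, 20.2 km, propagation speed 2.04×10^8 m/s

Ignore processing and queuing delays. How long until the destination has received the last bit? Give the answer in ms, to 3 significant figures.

3.46 ms

L = 21000 bits.
Transmission delay per hop = L/R = 21000/145000000 = 0.144828 ms; 4 hops → 0.57931 ms.
Propagation delays (d/s per hop): 2.73333, 0.0466667, 0.00239899, 0.0990196 ms; sum = 2.88142 ms.
End-to-end = 3.46 ms.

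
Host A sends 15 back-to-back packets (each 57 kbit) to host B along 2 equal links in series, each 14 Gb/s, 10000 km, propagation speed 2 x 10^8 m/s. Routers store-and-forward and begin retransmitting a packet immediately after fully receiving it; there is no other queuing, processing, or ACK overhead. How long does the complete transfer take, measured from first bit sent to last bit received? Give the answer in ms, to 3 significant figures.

100 ms

Per-hop transmission t_tx = L/R = 57000/14000000000 = 0.00407143 ms.
Per-hop propagation t_prop = 10000000/200000000 = 50 ms.
Pipeline fill: first packet needs 2·t_tx to clear all hops; remaining 14 packets each add one t_tx.
Total = (2+15-1)·t_tx + 2·t_prop = 16·0.00407143 + 2·50 = 100 ms.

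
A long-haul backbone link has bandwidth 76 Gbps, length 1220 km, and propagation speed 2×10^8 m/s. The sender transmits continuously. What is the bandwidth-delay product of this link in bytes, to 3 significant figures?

Propagation delay = 1220000 / 200000000 = 0.0061 s.
BDP = R × t_prop = 76000000000 × 0.0061 = 463600000 bits.
In bytes: 463600000/8 = 58000000 bytes.

58000000 bytes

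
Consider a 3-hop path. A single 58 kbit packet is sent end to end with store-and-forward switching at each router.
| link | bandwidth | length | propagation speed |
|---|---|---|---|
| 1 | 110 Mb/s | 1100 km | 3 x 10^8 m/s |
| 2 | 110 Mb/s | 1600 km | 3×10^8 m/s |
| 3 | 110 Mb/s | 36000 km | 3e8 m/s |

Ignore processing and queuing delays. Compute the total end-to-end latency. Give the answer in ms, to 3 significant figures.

L = 58000 bits.
Transmission delay per hop = L/R = 58000/110000000 = 0.527273 ms; 3 hops → 1.58182 ms.
Propagation delays (d/s per hop): 3.66667, 5.33333, 120 ms; sum = 129 ms.
End-to-end = 131 ms.

131 ms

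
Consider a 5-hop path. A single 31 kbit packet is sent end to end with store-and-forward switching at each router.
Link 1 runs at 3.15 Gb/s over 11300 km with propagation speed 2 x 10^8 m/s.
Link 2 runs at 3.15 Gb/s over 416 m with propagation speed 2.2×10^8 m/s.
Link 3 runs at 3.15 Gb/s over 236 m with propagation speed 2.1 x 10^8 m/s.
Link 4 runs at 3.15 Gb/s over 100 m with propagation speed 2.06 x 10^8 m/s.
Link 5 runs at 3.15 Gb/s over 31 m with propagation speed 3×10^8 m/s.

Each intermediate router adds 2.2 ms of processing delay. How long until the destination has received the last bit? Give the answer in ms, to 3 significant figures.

L = 31000 bits.
Transmission delay per hop = L/R = 31000/3150000000 = 0.00984127 ms; 5 hops → 0.0492063 ms.
Propagation delays (d/s per hop): 56.5, 0.00189091, 0.00112381, 0.000485437, 0.000103333 ms; sum = 56.5036 ms.
Processing at 4 router(s): 4 × 2.2 ms = 8.8 ms.
End-to-end = 65.4 ms.

65.4 ms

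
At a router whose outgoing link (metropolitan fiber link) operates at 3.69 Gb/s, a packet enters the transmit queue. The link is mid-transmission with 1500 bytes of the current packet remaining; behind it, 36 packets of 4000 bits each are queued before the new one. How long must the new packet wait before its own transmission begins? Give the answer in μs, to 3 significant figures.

Each queued packet: L/R = 4000/3690000000 = 1.08401 μs.
36 queued → 39.0244 μs.
Plus remaining 12000 bits of current packet: 3.25203 μs.
Queuing delay = 42.3 μs.

42.3 μs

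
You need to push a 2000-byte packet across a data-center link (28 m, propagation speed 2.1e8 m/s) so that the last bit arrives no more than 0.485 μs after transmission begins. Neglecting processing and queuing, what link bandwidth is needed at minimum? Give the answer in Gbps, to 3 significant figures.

45.5 Gbps

L = 16000 bits.
Propagation delay = 28 / 210000000 = 0.133333 μs.
Transmission budget = 0.485 − 0.133333 = 0.351667 μs.
R ≥ L / t_tx = 16000 bits / 3.51667e-07 s = 45.5 Gbps.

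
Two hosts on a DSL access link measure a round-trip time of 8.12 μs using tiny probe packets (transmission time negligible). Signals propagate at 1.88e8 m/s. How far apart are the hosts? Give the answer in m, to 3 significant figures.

763 m

One-way propagation = RTT/2 = 4.06 μs.
d = s × t = 188000000 × 4.06e-06 = 763 m.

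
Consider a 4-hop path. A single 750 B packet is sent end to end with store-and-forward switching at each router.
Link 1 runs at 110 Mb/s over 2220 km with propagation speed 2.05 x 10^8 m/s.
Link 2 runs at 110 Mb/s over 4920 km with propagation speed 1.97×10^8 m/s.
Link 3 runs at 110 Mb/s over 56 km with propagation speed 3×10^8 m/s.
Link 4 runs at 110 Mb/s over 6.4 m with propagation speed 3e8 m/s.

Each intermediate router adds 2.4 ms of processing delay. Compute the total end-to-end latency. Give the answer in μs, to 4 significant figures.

43410 μs

L = 750 × 8 = 6000 bits.
Transmission delay per hop = L/R = 6000/110000000 = 54.5455 μs; 4 hops → 218.182 μs.
Propagation delays (d/s per hop): 10829.3, 24974.6, 186.667, 0.0213333 μs; sum = 35990.6 μs.
Processing at 3 router(s): 3 × 2.4 ms = 7200 μs.
End-to-end = 43410 μs.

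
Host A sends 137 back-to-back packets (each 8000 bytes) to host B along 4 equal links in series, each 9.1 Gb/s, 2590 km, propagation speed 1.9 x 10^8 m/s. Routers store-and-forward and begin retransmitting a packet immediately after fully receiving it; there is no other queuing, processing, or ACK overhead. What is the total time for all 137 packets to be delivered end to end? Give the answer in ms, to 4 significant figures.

Per-hop transmission t_tx = L/R = 64000/9100000000 = 0.00703297 ms.
Per-hop propagation t_prop = 2590000/190000000 = 13.6316 ms.
Pipeline fill: first packet needs 4·t_tx to clear all hops; remaining 136 packets each add one t_tx.
Total = (4+137-1)·t_tx + 4·t_prop = 140·0.00703297 + 4·13.6316 = 55.51 ms.

55.51 ms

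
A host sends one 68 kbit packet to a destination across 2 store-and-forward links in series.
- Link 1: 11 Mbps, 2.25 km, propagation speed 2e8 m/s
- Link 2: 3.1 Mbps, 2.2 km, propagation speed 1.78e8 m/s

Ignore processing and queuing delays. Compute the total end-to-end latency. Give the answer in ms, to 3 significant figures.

28.1 ms

L = 68000 bits.
Transmission delays (L/R per hop): 6.18182, 21.9355 ms; sum = 28.1173 ms.
Propagation delays (d/s per hop): 0.01125, 0.0123596 ms; sum = 0.0236096 ms.
End-to-end = 28.1 ms.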